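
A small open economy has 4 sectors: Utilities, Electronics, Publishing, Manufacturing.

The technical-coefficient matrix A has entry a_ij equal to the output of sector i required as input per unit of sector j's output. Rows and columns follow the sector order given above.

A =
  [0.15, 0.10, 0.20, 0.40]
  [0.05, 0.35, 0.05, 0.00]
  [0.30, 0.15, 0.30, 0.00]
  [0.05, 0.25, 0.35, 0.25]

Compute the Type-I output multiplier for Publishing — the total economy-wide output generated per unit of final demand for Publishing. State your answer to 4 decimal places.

I − A =
  [   0.85    -0.10    -0.20    -0.40]
  [  -0.05     0.65    -0.05     0.00]
  [  -0.30    -0.15     0.70     0.00]
  [  -0.05    -0.25    -0.35     0.75]
Compute the cofactors C_ij = (−1)^(i+j)·(3×3 minor ij) of I−A; the adjugate is their transpose:
adj(I−A) = Cᵀ =
  [ 0.335625   0.166000   0.197250   0.179000]
  [ 0.037500   0.345250   0.045375   0.020000]
  [ 0.151875   0.145125   0.392625   0.081000]
  [ 0.105750   0.193875   0.211500   0.334875]
det(I−A) = Σ_j (I−A)_1j·C_1j = (0.85)(0.335625) + (-0.10)(0.037500) + (-0.20)(0.151875) + (-0.40)(0.105750) = 0.20885625
(I − A)⁻¹ = adj(I−A) / det(I−A) ≈
  [   1.60697     0.79481     0.94443     0.85705]
  [   0.17955     1.65305     0.21725     0.09576]
  [   0.72717     0.69486     1.87988     0.38783]
  [   0.50633     0.92827     1.01266     1.60338]
The output multiplier for sector j is the column-j sum of the Leontief inverse (I − A)⁻¹ = adj(I−A) / det(I−A).
Column P of adj(I−A): (0.197250, 0.045375, 0.392625, 0.211500); det(I−A) = 0.20885625.
m_P = (0.197250 + 0.045375 + 0.392625 + 0.211500) / 0.20885625 = 0.84675 / 0.20885625 ≈ 4.0542.

m_P = 4.0542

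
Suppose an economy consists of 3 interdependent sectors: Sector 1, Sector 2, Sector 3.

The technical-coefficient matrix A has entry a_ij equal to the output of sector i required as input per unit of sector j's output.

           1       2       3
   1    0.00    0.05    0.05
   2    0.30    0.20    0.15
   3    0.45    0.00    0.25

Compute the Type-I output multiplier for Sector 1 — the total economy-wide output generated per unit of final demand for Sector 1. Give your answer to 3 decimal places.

I − A =
  [   1.00    -0.05    -0.05]
  [  -0.30     0.80    -0.15]
  [  -0.45     0.00     0.75]
Cofactors of I−A, C_ij = (−1)^(i+j)·(minor ij) (rows/columns in the sector order above):
  C_11 = (0.80)(0.75) − (-0.15)(0.00) = 0.6000
  C_12 = −[(-0.30)(0.75) − (-0.15)(-0.45)] = 0.2925
  C_13 = (-0.30)(0.00) − (0.80)(-0.45) = 0.3600
  C_21 = −[(-0.05)(0.75) − (-0.05)(0.00)] = 0.0375
  C_22 = (1.00)(0.75) − (-0.05)(-0.45) = 0.7275
  C_23 = −[(1.00)(0.00) − (-0.05)(-0.45)] = 0.0225
  C_31 = (-0.05)(-0.15) − (-0.05)(0.80) = 0.0475
  C_32 = −[(1.00)(-0.15) − (-0.05)(-0.30)] = 0.1650
  C_33 = (1.00)(0.80) − (-0.05)(-0.30) = 0.7850
det(I−A) = Σ_j (I−A)_1j·C_1j = (1.00)(0.6000) + (-0.05)(0.2925) + (-0.05)(0.3600) = 0.567375
adj(I−A) = Cᵀ =
  [ 0.6000   0.0375   0.0475]
  [ 0.2925   0.7275   0.1650]
  [ 0.3600   0.0225   0.7850]
(I − A)⁻¹ = adj(I−A) / det(I−A) ≈
  [   1.0575     0.0661     0.0837]
  [   0.5155     1.2822     0.2908]
  [   0.6345     0.0397     1.3836]
The output multiplier for sector j is the column-j sum of the Leontief inverse (I − A)⁻¹ = adj(I−A) / det(I−A).
Column 1 of adj(I−A): (0.6000, 0.2925, 0.3600); det(I−A) = 0.567375.
m_1 = (0.6000 + 0.2925 + 0.3600) / 0.567375 = 1.2525 / 0.567375 ≈ 2.208.

m_1 = 2.208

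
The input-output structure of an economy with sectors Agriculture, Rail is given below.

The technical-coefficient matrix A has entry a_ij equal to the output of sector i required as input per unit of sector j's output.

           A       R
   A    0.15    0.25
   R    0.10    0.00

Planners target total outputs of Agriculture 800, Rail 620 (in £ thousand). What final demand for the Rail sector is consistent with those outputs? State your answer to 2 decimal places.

d_R = 540.00

I − A =
  [   0.85    -0.25]
  [  -0.10     1.00]
d = (I − A) x:
  d_A = (+0.85)·800 + (-0.25)·620 = 525.00
  d_R = (-0.10)·800 + (+1.00)·620 = 540.00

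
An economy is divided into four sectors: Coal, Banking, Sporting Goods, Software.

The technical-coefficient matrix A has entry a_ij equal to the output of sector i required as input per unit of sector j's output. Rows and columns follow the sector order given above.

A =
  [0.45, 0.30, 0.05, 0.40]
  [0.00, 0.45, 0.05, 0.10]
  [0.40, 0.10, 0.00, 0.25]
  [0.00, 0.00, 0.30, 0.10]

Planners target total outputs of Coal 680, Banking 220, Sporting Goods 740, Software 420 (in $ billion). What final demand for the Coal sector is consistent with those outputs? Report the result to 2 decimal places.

I − A =
  [   0.55    -0.30    -0.05    -0.40]
  [   0.00     0.55    -0.05    -0.10]
  [  -0.40    -0.10     1.00    -0.25]
  [   0.00     0.00    -0.30     0.90]
d = (I − A) x:
  d_1 = (+0.55)·680 + (-0.30)·220 + (-0.05)·740 + (-0.40)·420 = 103.00
  d_2 = (+0.00)·680 + (+0.55)·220 + (-0.05)·740 + (-0.10)·420 = 42.00
  d_3 = (-0.40)·680 + (-0.10)·220 + (+1.00)·740 + (-0.25)·420 = 341.00
  d_4 = (+0.00)·680 + (+0.00)·220 + (-0.30)·740 + (+0.90)·420 = 156.00

d_1 = 103.00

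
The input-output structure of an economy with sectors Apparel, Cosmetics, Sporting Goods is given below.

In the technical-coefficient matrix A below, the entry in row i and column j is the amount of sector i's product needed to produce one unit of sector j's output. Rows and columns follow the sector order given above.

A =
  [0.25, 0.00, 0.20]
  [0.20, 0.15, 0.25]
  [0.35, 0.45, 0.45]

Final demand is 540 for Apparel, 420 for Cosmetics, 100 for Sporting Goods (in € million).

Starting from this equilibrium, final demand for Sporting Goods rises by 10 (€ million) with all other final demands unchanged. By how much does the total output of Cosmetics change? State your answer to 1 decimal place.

Δx_C = 12.1

I − A =
  [   0.75     0.00    -0.20]
  [  -0.20     0.85    -0.25]
  [  -0.35    -0.45     0.55]
Cofactors of I−A, C_ij = (−1)^(i+j)·(minor ij) (rows/columns in the sector order above):
  C_11 = (0.85)(0.55) − (-0.25)(-0.45) = 0.3550
  C_12 = −[(-0.20)(0.55) − (-0.25)(-0.35)] = 0.1975
  C_13 = (-0.20)(-0.45) − (0.85)(-0.35) = 0.3875
  C_21 = −[(0.00)(0.55) − (-0.20)(-0.45)] = 0.0900
  C_22 = (0.75)(0.55) − (-0.20)(-0.35) = 0.3425
  C_23 = −[(0.75)(-0.45) − (0.00)(-0.35)] = 0.3375
  C_31 = (0.00)(-0.25) − (-0.20)(0.85) = 0.1700
  C_32 = −[(0.75)(-0.25) − (-0.20)(-0.20)] = 0.2275
  C_33 = (0.75)(0.85) − (0.00)(-0.20) = 0.6375
det(I−A) = Σ_j (I−A)_1j·C_1j = (0.75)(0.3550) + (0.00)(0.1975) + (-0.20)(0.3875) = 0.18875
adj(I−A) = Cᵀ =
  [ 0.3550   0.0900   0.1700]
  [ 0.1975   0.3425   0.2275]
  [ 0.3875   0.3375   0.6375]
(I − A)⁻¹ = adj(I−A) / det(I−A) ≈
  [   1.8808     0.4768     0.9007]
  [   1.0464     1.8146     1.2053]
  [   2.0530     1.7881     3.3775]
Δx = (I − A)⁻¹ Δd with Δd having +10 in the Sporting Goods component and 0 elsewhere.
So Δx_C = L_CS · (+10), where L_CS = adj(I−A)_CS / det(I−A) = 0.2275 / 0.18875.
Δx_C = 0.2275 × (+10) / 0.18875 = 2.275 / 0.18875 ≈ 12.1.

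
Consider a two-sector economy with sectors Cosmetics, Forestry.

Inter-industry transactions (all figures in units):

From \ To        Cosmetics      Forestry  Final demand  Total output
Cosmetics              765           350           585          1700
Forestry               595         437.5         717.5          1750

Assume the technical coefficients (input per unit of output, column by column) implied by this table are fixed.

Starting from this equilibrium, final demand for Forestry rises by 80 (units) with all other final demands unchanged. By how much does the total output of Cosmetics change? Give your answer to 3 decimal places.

Technical coefficients a_ij = z_ij / X_j:
  a_CC = 765/1700 = 0.45, a_FC = 595/1700 = 0.35
  a_CF = 350/1750 = 0.20, a_FF = 437.5/1750 = 0.25
I − A =
  [   0.55    -0.20]
  [  -0.35     0.75]
det(I−A) = (0.55)(0.75) − (-0.20)(-0.35) = 0.3425
adj(I−A) = [[0.75, 0.20], [0.35, 0.55]]
(I − A)⁻¹ = adj(I−A) / det(I−A) ≈
  [   2.1898     0.5839]
  [   1.0219     1.6058]
Δx = (I − A)⁻¹ Δd with Δd having +80 in the Forestry component and 0 elsewhere.
So Δx_C = L_CF · (+80), where L_CF = adj(I−A)_CF / det(I−A) = 0.20 / 0.3425.
Δx_C = 0.20 × (+80) / 0.3425 = 16.00 / 0.3425 ≈ 46.715.

Δx_C = 46.715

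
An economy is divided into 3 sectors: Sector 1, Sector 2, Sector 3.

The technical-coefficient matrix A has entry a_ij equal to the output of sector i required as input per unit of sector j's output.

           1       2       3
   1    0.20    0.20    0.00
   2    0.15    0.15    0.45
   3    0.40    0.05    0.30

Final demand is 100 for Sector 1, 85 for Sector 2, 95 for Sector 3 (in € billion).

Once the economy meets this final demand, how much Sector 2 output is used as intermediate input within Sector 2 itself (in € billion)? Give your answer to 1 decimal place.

I − A =
  [   0.80    -0.20     0.00]
  [  -0.15     0.85    -0.45]
  [  -0.40    -0.05     0.70]
Cofactors of I−A, C_ij = (−1)^(i+j)·(minor ij) (rows/columns in the sector order above):
  C_11 = (0.85)(0.70) − (-0.45)(-0.05) = 0.5725
  C_12 = −[(-0.15)(0.70) − (-0.45)(-0.40)] = 0.2850
  C_13 = (-0.15)(-0.05) − (0.85)(-0.40) = 0.3475
  C_21 = −[(-0.20)(0.70) − (0.00)(-0.05)] = 0.1400
  C_22 = (0.80)(0.70) − (0.00)(-0.40) = 0.5600
  C_23 = −[(0.80)(-0.05) − (-0.20)(-0.40)] = 0.1200
  C_31 = (-0.20)(-0.45) − (0.00)(0.85) = 0.0900
  C_32 = −[(0.80)(-0.45) − (0.00)(-0.15)] = 0.3600
  C_33 = (0.80)(0.85) − (-0.20)(-0.15) = 0.6500
det(I−A) = Σ_j (I−A)_1j·C_1j = (0.80)(0.5725) + (-0.20)(0.2850) + (0.00)(0.3475) = 0.4010
adj(I−A) = Cᵀ =
  [ 0.5725   0.1400   0.0900]
  [ 0.2850   0.5600   0.3600]
  [ 0.3475   0.1200   0.6500]
(I − A)⁻¹ = adj(I−A) / det(I−A) ≈
  [   1.4277     0.3491     0.2244]
  [   0.7107     1.3965     0.8978]
  [   0.8666     0.2993     1.6209]
First solve x = (I − A)⁻¹ d = adj(I−A)·d / det(I−A); in particular x_2 = (0.2850·100 + 0.5600·85 + 0.3600·95) / 0.4010 = 110.30 / 0.4010 ≈ 275.062.
Intermediate flow from 2 to 2: z_22 = a_22 · x_2 = 0.15 × 110.30 / 0.4010 = 16.545 / 0.4010 ≈ 41.3.

z_22 = 41.3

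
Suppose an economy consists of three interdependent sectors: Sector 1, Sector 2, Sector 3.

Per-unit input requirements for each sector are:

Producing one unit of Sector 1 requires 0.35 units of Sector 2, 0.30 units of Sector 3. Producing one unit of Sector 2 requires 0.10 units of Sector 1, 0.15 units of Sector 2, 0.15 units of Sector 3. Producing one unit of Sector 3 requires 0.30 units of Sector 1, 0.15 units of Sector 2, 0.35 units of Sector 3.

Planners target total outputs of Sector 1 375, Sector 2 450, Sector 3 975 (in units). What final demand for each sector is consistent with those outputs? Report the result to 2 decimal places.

I − A =
  [   1.00    -0.10    -0.30]
  [  -0.35     0.85    -0.15]
  [  -0.30    -0.15     0.65]
d = (I − A) x:
  d_1 = (+1.00)·375 + (-0.10)·450 + (-0.30)·975 = 37.50
  d_2 = (-0.35)·375 + (+0.85)·450 + (-0.15)·975 = 105.00
  d_3 = (-0.30)·375 + (-0.15)·450 + (+0.65)·975 = 453.75

d_1 = 37.50, d_2 = 105.00, d_3 = 453.75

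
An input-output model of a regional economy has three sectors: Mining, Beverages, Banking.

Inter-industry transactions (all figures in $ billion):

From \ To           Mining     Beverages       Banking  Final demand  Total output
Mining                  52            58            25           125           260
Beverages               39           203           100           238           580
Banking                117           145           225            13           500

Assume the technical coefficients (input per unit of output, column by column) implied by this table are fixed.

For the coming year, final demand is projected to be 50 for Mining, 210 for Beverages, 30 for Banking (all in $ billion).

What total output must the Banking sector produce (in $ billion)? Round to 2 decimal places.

x_3 = 391.52

Technical coefficients a_ij = z_ij / X_j:
  a_11 = 52/260 = 0.20, a_21 = 39/260 = 0.15, a_31 = 117/260 = 0.45
  a_12 = 58/580 = 0.10, a_22 = 203/580 = 0.35, a_32 = 145/580 = 0.25
  a_13 = 25/500 = 0.05, a_23 = 100/500 = 0.20, a_33 = 225/500 = 0.45
I − A =
  [   0.80    -0.10    -0.05]
  [  -0.15     0.65    -0.20]
  [  -0.45    -0.25     0.55]
Cofactors of I−A, C_ij = (−1)^(i+j)·(minor ij) (rows/columns in the sector order above):
  C_11 = (0.65)(0.55) − (-0.20)(-0.25) = 0.3075
  C_12 = −[(-0.15)(0.55) − (-0.20)(-0.45)] = 0.1725
  C_13 = (-0.15)(-0.25) − (0.65)(-0.45) = 0.3300
  C_21 = −[(-0.10)(0.55) − (-0.05)(-0.25)] = 0.0675
  C_22 = (0.80)(0.55) − (-0.05)(-0.45) = 0.4175
  C_23 = −[(0.80)(-0.25) − (-0.10)(-0.45)] = 0.2450
  C_31 = (-0.10)(-0.20) − (-0.05)(0.65) = 0.0525
  C_32 = −[(0.80)(-0.20) − (-0.05)(-0.15)] = 0.1675
  C_33 = (0.80)(0.65) − (-0.10)(-0.15) = 0.5050
det(I−A) = Σ_j (I−A)_1j·C_1j = (0.80)(0.3075) + (-0.10)(0.1725) + (-0.05)(0.3300) = 0.21225
adj(I−A) = Cᵀ =
  [ 0.3075   0.0675   0.0525]
  [ 0.1725   0.4175   0.1675]
  [ 0.3300   0.2450   0.5050]
(I − A)⁻¹ = adj(I−A) / det(I−A) ≈
  [   1.4488     0.3180     0.2473]
  [   0.8127     1.9670     0.7892]
  [   1.5548     1.1543     2.3793]
x = (I − A)⁻¹ d = adj(I−A)·d / det(I−A), with det(I−A) = 0.21225:
  x_1 = (0.3075·50 + 0.0675·210 + 0.0525·30) / 0.21225 = 31.125 / 0.21225 ≈ 146.64
  x_2 = (0.1725·50 + 0.4175·210 + 0.1675·30) / 0.21225 = 101.325 / 0.21225 ≈ 477.39
  x_3 = (0.3300·50 + 0.2450·210 + 0.5050·30) / 0.21225 = 83.10 / 0.21225 ≈ 391.52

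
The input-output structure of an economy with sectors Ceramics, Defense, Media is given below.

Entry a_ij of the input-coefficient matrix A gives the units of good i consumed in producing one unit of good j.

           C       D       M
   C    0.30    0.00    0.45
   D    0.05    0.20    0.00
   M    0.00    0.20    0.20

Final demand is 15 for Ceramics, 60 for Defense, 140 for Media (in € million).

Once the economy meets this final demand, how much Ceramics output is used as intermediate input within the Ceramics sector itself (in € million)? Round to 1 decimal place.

z_CC = 44.2

I − A =
  [   0.70     0.00    -0.45]
  [  -0.05     0.80     0.00]
  [   0.00    -0.20     0.80]
Cofactors of I−A, C_ij = (−1)^(i+j)·(minor ij) (rows/columns in the sector order above):
  C_11 = (0.80)(0.80) − (0.00)(-0.20) = 0.6400
  C_12 = −[(-0.05)(0.80) − (0.00)(0.00)] = 0.0400
  C_13 = (-0.05)(-0.20) − (0.80)(0.00) = 0.0100
  C_21 = −[(0.00)(0.80) − (-0.45)(-0.20)] = 0.0900
  C_22 = (0.70)(0.80) − (-0.45)(0.00) = 0.5600
  C_23 = −[(0.70)(-0.20) − (0.00)(0.00)] = 0.1400
  C_31 = (0.00)(0.00) − (-0.45)(0.80) = 0.3600
  C_32 = −[(0.70)(0.00) − (-0.45)(-0.05)] = 0.0225
  C_33 = (0.70)(0.80) − (0.00)(-0.05) = 0.5600
det(I−A) = Σ_j (I−A)_1j·C_1j = (0.70)(0.6400) + (0.00)(0.0400) + (-0.45)(0.0100) = 0.4435
adj(I−A) = Cᵀ =
  [ 0.6400   0.0900   0.3600]
  [ 0.0400   0.5600   0.0225]
  [ 0.0100   0.1400   0.5600]
(I − A)⁻¹ = adj(I−A) / det(I−A) ≈
  [   1.4431     0.2029     0.8117]
  [   0.0902     1.2627     0.0507]
  [   0.0225     0.3157     1.2627]
First solve x = (I − A)⁻¹ d = adj(I−A)·d / det(I−A); in particular x_C = (0.6400·15 + 0.0900·60 + 0.3600·140) / 0.4435 = 65.40 / 0.4435 ≈ 147.463.
Intermediate flow from C to C: z_CC = a_CC · x_C = 0.30 × 65.40 / 0.4435 = 19.62 / 0.4435 ≈ 44.2.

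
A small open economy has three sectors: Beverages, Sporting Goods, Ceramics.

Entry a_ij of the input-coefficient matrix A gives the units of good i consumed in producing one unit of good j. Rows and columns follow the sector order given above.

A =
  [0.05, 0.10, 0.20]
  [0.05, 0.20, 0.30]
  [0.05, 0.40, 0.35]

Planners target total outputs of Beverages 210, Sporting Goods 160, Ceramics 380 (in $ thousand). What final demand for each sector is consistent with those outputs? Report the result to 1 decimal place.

d_1 = 107.5, d_2 = 3.5, d_3 = 172.5

I − A =
  [   0.95    -0.10    -0.20]
  [  -0.05     0.80    -0.30]
  [  -0.05    -0.40     0.65]
d = (I − A) x:
  d_1 = (+0.95)·210 + (-0.10)·160 + (-0.20)·380 = 107.5
  d_2 = (-0.05)·210 + (+0.80)·160 + (-0.30)·380 = 3.5
  d_3 = (-0.05)·210 + (-0.40)·160 + (+0.65)·380 = 172.5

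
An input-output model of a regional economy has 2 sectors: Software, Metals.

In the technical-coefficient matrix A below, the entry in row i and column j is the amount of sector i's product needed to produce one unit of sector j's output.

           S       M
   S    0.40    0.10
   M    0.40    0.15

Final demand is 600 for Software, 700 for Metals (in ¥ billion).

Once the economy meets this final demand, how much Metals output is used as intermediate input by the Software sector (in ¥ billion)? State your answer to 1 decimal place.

I − A =
  [   0.60    -0.10]
  [  -0.40     0.85]
det(I−A) = (0.60)(0.85) − (-0.10)(-0.40) = 0.4700
adj(I−A) = [[0.85, 0.10], [0.40, 0.60]]
(I − A)⁻¹ = adj(I−A) / det(I−A) ≈
  [   1.8085     0.2128]
  [   0.8511     1.2766]
First solve x = (I − A)⁻¹ d = adj(I−A)·d / det(I−A); in particular x_S = (0.85·600 + 0.10·700) / 0.4700 = 580.00 / 0.4700 ≈ 1234.043.
Intermediate flow from M to S: z_MS = a_MS · x_S = 0.40 × 580.00 / 0.4700 = 232.00 / 0.4700 ≈ 493.6.

z_MS = 493.6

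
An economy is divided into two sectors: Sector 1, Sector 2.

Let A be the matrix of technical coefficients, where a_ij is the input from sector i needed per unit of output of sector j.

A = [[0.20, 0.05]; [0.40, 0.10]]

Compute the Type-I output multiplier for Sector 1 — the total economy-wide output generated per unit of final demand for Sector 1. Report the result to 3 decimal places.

I − A =
  [   0.80    -0.05]
  [  -0.40     0.90]
det(I−A) = (0.80)(0.90) − (-0.05)(-0.40) = 0.7000
adj(I−A) = [[0.90, 0.05], [0.40, 0.80]]
(I − A)⁻¹ = adj(I−A) / det(I−A) ≈
  [   1.2857     0.0714]
  [   0.5714     1.1429]
The output multiplier for sector j is the column-j sum of the Leontief inverse (I − A)⁻¹ = adj(I−A) / det(I−A).
Column 1 of adj(I−A): (0.90, 0.40); det(I−A) = 0.7000.
m_1 = (0.90 + 0.40) / 0.7000 = 1.30 / 0.7000 ≈ 1.857.

m_1 = 1.857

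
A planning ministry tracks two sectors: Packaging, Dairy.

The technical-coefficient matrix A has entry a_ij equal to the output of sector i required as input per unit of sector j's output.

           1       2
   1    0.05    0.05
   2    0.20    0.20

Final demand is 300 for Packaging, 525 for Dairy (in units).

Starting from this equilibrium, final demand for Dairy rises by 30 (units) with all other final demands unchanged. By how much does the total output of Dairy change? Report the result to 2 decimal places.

Δx_2 = 38.00

I − A =
  [   0.95    -0.05]
  [  -0.20     0.80]
det(I−A) = (0.95)(0.80) − (-0.05)(-0.20) = 0.7500
adj(I−A) = [[0.80, 0.05], [0.20, 0.95]]
(I − A)⁻¹ = adj(I−A) / det(I−A) ≈
  [   1.0667     0.0667]
  [   0.2667     1.2667]
Δx = (I − A)⁻¹ Δd with Δd having +30 in the Dairy component and 0 elsewhere.
So Δx_2 = L_22 · (+30), where L_22 = adj(I−A)_22 / det(I−A) = 0.95 / 0.7500.
Δx_2 = 0.95 × (+30) / 0.7500 = 28.50 / 0.7500 = 38.00.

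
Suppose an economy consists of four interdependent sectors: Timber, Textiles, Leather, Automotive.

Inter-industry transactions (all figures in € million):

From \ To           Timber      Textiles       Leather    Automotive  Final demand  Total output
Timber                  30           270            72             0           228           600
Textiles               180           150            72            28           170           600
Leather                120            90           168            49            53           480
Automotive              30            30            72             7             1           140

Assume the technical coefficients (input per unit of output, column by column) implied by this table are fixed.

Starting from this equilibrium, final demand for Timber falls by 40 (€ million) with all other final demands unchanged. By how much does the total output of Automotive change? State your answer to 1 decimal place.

Δx_4 = -10.5

Technical coefficients a_ij = z_ij / X_j:
  a_11 = 30/600 = 0.05, a_21 = 180/600 = 0.30, a_31 = 120/600 = 0.20, a_41 = 30/600 = 0.05
  a_12 = 270/600 = 0.45, a_22 = 150/600 = 0.25, a_32 = 90/600 = 0.15, a_42 = 30/600 = 0.05
  a_13 = 72/480 = 0.15, a_23 = 72/480 = 0.15, a_33 = 168/480 = 0.35, a_43 = 72/480 = 0.15
  a_14 = 0/140 = 0.00, a_24 = 28/140 = 0.20, a_34 = 49/140 = 0.35, a_44 = 7/140 = 0.05
I − A =
  [   0.95    -0.45    -0.15     0.00]
  [  -0.30     0.75    -0.15    -0.20]
  [  -0.20    -0.15     0.65    -0.35]
  [  -0.05    -0.05    -0.15     0.95]
Compute the cofactors C_ij = (−1)^(i+j)·(3×3 minor ij) of I−A; the adjugate is their transpose:
adj(I−A) = Cᵀ =
  [ 0.388750   0.278250   0.183000   0.126000]
  [ 0.213125   0.505625   0.208125   0.183125]
  [ 0.203125   0.245375   0.534625   0.248625]
  [ 0.063750   0.080000   0.105000   0.311250]
det(I−A) = Σ_j (I−A)_1j·C_1j = (0.95)(0.388750) + (-0.45)(0.213125) + (-0.15)(0.203125) + (0.00)(0.063750) = 0.2429375
(I − A)⁻¹ = adj(I−A) / det(I−A) ≈
  [   1.6002     1.1454     0.7533     0.5187]
  [   0.8773     2.0813     0.8567     0.7538]
  [   0.8361     1.0100     2.2007     1.0234]
  [   0.2624     0.3293     0.4322     1.2812]
Δx = (I − A)⁻¹ Δd with Δd having -40 in the Timber component and 0 elsewhere.
So Δx_4 = L_41 · (-40), where L_41 = adj(I−A)_41 / det(I−A) = 0.063750 / 0.2429375.
Δx_4 = 0.063750 × (-40) / 0.2429375 = -2.55 / 0.2429375 ≈ -10.5.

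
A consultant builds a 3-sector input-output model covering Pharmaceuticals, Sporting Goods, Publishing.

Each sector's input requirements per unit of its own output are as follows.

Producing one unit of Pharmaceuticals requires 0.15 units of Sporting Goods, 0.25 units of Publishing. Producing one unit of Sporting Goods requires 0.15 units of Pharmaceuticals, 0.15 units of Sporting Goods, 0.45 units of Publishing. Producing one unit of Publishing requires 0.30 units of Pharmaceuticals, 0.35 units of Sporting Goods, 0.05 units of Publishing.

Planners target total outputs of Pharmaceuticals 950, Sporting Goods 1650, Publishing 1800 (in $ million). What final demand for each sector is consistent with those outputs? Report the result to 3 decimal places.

d_1 = 162.500, d_2 = 630.000, d_3 = 730.000

I − A =
  [   1.00    -0.15    -0.30]
  [  -0.15     0.85    -0.35]
  [  -0.25    -0.45     0.95]
d = (I − A) x:
  d_1 = (+1.00)·950 + (-0.15)·1650 + (-0.30)·1800 = 162.500
  d_2 = (-0.15)·950 + (+0.85)·1650 + (-0.35)·1800 = 630.000
  d_3 = (-0.25)·950 + (-0.45)·1650 + (+0.95)·1800 = 730.000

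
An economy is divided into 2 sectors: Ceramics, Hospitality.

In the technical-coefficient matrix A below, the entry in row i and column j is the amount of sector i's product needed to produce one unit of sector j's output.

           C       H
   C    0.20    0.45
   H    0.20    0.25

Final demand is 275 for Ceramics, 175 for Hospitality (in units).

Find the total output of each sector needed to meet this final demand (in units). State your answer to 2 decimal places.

x_C = 558.82, x_H = 382.35

I − A =
  [   0.80    -0.45]
  [  -0.20     0.75]
det(I−A) = (0.80)(0.75) − (-0.45)(-0.20) = 0.5100
adj(I−A) = [[0.75, 0.45], [0.20, 0.80]]
(I − A)⁻¹ = adj(I−A) / det(I−A) ≈
  [   1.4706     0.8824]
  [   0.3922     1.5686]
x = (I − A)⁻¹ d = adj(I−A)·d / det(I−A), with det(I−A) = 0.5100:
  x_C = (0.75·275 + 0.45·175) / 0.5100 = 285.00 / 0.5100 ≈ 558.82
  x_H = (0.20·275 + 0.80·175) / 0.5100 = 195.00 / 0.5100 ≈ 382.35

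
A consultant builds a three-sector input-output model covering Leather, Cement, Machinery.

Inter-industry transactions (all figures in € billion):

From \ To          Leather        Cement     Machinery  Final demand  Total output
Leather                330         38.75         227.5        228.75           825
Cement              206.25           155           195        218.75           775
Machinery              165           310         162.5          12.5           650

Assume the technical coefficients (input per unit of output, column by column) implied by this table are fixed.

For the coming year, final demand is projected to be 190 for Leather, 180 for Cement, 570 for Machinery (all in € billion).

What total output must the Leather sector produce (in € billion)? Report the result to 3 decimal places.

Technical coefficients a_ij = z_ij / X_j:
  a_11 = 330/825 = 0.40, a_21 = 206.25/825 = 0.25, a_31 = 165/825 = 0.20
  a_12 = 38.75/775 = 0.05, a_22 = 155/775 = 0.20, a_32 = 310/775 = 0.40
  a_13 = 227.5/650 = 0.35, a_23 = 195/650 = 0.30, a_33 = 162.5/650 = 0.25
I − A =
  [   0.60    -0.05    -0.35]
  [  -0.25     0.80    -0.30]
  [  -0.20    -0.40     0.75]
Cofactors of I−A, C_ij = (−1)^(i+j)·(minor ij) (rows/columns in the sector order above):
  C_11 = (0.80)(0.75) − (-0.30)(-0.40) = 0.4800
  C_12 = −[(-0.25)(0.75) − (-0.30)(-0.20)] = 0.2475
  C_13 = (-0.25)(-0.40) − (0.80)(-0.20) = 0.2600
  C_21 = −[(-0.05)(0.75) − (-0.35)(-0.40)] = 0.1775
  C_22 = (0.60)(0.75) − (-0.35)(-0.20) = 0.3800
  C_23 = −[(0.60)(-0.40) − (-0.05)(-0.20)] = 0.2500
  C_31 = (-0.05)(-0.30) − (-0.35)(0.80) = 0.2950
  C_32 = −[(0.60)(-0.30) − (-0.35)(-0.25)] = 0.2675
  C_33 = (0.60)(0.80) − (-0.05)(-0.25) = 0.4675
det(I−A) = Σ_j (I−A)_1j·C_1j = (0.60)(0.4800) + (-0.05)(0.2475) + (-0.35)(0.2600) = 0.184625
adj(I−A) = Cᵀ =
  [ 0.4800   0.1775   0.2950]
  [ 0.2475   0.3800   0.2675]
  [ 0.2600   0.2500   0.4675]
(I − A)⁻¹ = adj(I−A) / det(I−A) ≈
  [   2.5999     0.9614     1.5978]
  [   1.3406     2.0582     1.4489]
  [   1.4083     1.3541     2.5322]
x = (I − A)⁻¹ d = adj(I−A)·d / det(I−A), with det(I−A) = 0.184625:
  x_1 = (0.4800·190 + 0.1775·180 + 0.2950·570) / 0.184625 = 291.30 / 0.184625 ≈ 1577.793
  x_2 = (0.2475·190 + 0.3800·180 + 0.2675·570) / 0.184625 = 267.90 / 0.184625 ≈ 1451.049
  x_3 = (0.2600·190 + 0.2500·180 + 0.4675·570) / 0.184625 = 360.875 / 0.184625 ≈ 1954.638

x_1 = 1577.793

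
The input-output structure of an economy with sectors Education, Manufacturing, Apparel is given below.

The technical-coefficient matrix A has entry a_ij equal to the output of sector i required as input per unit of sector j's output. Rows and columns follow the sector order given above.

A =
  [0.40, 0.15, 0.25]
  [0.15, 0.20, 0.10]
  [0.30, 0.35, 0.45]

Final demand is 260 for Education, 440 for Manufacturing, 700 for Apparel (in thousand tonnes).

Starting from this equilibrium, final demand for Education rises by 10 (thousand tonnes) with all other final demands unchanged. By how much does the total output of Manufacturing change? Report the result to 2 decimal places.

Δx_M = 7.35

I − A =
  [   0.60    -0.15    -0.25]
  [  -0.15     0.80    -0.10]
  [  -0.30    -0.35     0.55]
Cofactors of I−A, C_ij = (−1)^(i+j)·(minor ij) (rows/columns in the sector order above):
  C_11 = (0.80)(0.55) − (-0.10)(-0.35) = 0.4050
  C_12 = −[(-0.15)(0.55) − (-0.10)(-0.30)] = 0.1125
  C_13 = (-0.15)(-0.35) − (0.80)(-0.30) = 0.2925
  C_21 = −[(-0.15)(0.55) − (-0.25)(-0.35)] = 0.1700
  C_22 = (0.60)(0.55) − (-0.25)(-0.30) = 0.2550
  C_23 = −[(0.60)(-0.35) − (-0.15)(-0.30)] = 0.2550
  C_31 = (-0.15)(-0.10) − (-0.25)(0.80) = 0.2150
  C_32 = −[(0.60)(-0.10) − (-0.25)(-0.15)] = 0.0975
  C_33 = (0.60)(0.80) − (-0.15)(-0.15) = 0.4575
det(I−A) = Σ_j (I−A)_1j·C_1j = (0.60)(0.4050) + (-0.15)(0.1125) + (-0.25)(0.2925) = 0.1530
adj(I−A) = Cᵀ =
  [ 0.4050   0.1700   0.2150]
  [ 0.1125   0.2550   0.0975]
  [ 0.2925   0.2550   0.4575]
(I − A)⁻¹ = adj(I−A) / det(I−A) ≈
  [   2.6471     1.1111     1.4052]
  [   0.7353     1.6667     0.6373]
  [   1.9118     1.6667     2.9902]
Δx = (I − A)⁻¹ Δd with Δd having +10 in the Education component and 0 elsewhere.
So Δx_M = L_ME · (+10), where L_ME = adj(I−A)_ME / det(I−A) = 0.1125 / 0.1530.
Δx_M = 0.1125 × (+10) / 0.1530 = 1.125 / 0.1530 ≈ 7.35.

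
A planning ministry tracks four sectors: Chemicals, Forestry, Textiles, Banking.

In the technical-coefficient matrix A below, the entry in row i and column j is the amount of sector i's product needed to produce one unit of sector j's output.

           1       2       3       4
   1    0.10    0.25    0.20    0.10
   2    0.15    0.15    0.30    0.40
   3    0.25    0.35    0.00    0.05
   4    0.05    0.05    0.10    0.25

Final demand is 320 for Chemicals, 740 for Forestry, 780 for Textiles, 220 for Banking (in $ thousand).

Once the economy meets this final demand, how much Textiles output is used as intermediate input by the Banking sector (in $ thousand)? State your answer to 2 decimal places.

z_34 = 40.10

I − A =
  [   0.90    -0.25    -0.20    -0.10]
  [  -0.15     0.85    -0.30    -0.40]
  [  -0.25    -0.35     1.00    -0.05]
  [  -0.05    -0.05    -0.10     0.75]
Compute the cofactors C_ij = (−1)^(i+j)·(3×3 minor ij) of I−A; the adjugate is their transpose:
adj(I−A) = Cᵀ =
  [ 0.519750   0.247750   0.199750   0.214750]
  [ 0.198750   0.625000   0.265000   0.377500]
  [ 0.203250   0.285500   0.517625   0.213875]
  [ 0.075000   0.096250   0.100000   0.561250]
det(I−A) = Σ_j (I−A)_1j·C_1j = (0.90)(0.519750) + (-0.25)(0.198750) + (-0.20)(0.203250) + (-0.10)(0.075000) = 0.3699375
(I − A)⁻¹ = adj(I−A) / det(I−A) ≈
  [   1.4050     0.6697     0.5400     0.5805]
  [   0.5373     1.6895     0.7163     1.0204]
  [   0.5494     0.7718     1.3992     0.5781]
  [   0.2027     0.2602     0.2703     1.5171]
First solve x = (I − A)⁻¹ d = adj(I−A)·d / det(I−A); in particular x_4 = (0.075000·320 + 0.096250·740 + 0.100000·780 + 0.561250·220) / 0.3699375 = 296.70 / 0.3699375 ≈ 802.0274.
Intermediate flow from 3 to 4: z_34 = a_34 · x_4 = 0.05 × 296.70 / 0.3699375 = 14.835 / 0.3699375 ≈ 40.10.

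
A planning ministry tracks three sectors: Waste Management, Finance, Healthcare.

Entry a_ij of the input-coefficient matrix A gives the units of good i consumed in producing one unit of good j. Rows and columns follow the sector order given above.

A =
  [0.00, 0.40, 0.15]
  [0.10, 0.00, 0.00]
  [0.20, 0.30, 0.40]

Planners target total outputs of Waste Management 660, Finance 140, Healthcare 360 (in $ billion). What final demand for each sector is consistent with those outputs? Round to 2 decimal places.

d_1 = 550.00, d_2 = 74.00, d_3 = 42.00

I − A =
  [   1.00    -0.40    -0.15]
  [  -0.10     1.00     0.00]
  [  -0.20    -0.30     0.60]
d = (I − A) x:
  d_1 = (+1.00)·660 + (-0.40)·140 + (-0.15)·360 = 550.00
  d_2 = (-0.10)·660 + (+1.00)·140 + (+0.00)·360 = 74.00
  d_3 = (-0.20)·660 + (-0.30)·140 + (+0.60)·360 = 42.00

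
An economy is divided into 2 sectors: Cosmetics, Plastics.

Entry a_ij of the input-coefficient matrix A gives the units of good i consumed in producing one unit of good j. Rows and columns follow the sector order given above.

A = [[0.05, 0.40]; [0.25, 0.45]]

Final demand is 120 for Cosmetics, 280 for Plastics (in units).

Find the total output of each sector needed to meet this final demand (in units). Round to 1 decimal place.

I − A =
  [   0.95    -0.40]
  [  -0.25     0.55]
det(I−A) = (0.95)(0.55) − (-0.40)(-0.25) = 0.4225
adj(I−A) = [[0.55, 0.40], [0.25, 0.95]]
(I − A)⁻¹ = adj(I−A) / det(I−A) ≈
  [   1.3018     0.9467]
  [   0.5917     2.2485]
x = (I − A)⁻¹ d = adj(I−A)·d / det(I−A), with det(I−A) = 0.4225:
  x_C = (0.55·120 + 0.40·280) / 0.4225 = 178.00 / 0.4225 ≈ 421.3
  x_P = (0.25·120 + 0.95·280) / 0.4225 = 296.00 / 0.4225 ≈ 700.6

x_C = 421.3, x_P = 700.6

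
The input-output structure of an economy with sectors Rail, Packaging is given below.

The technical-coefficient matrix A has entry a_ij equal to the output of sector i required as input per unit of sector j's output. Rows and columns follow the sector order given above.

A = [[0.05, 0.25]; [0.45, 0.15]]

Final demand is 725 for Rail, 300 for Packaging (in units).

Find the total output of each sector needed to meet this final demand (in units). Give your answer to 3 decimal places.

x_R = 994.604, x_P = 879.496

I − A =
  [   0.95    -0.25]
  [  -0.45     0.85]
det(I−A) = (0.95)(0.85) − (-0.25)(-0.45) = 0.6950
adj(I−A) = [[0.85, 0.25], [0.45, 0.95]]
(I − A)⁻¹ = adj(I−A) / det(I−A) ≈
  [   1.2230     0.3597]
  [   0.6475     1.3669]
x = (I − A)⁻¹ d = adj(I−A)·d / det(I−A), with det(I−A) = 0.6950:
  x_R = (0.85·725 + 0.25·300) / 0.6950 = 691.25 / 0.6950 ≈ 994.604
  x_P = (0.45·725 + 0.95·300) / 0.6950 = 611.25 / 0.6950 ≈ 879.496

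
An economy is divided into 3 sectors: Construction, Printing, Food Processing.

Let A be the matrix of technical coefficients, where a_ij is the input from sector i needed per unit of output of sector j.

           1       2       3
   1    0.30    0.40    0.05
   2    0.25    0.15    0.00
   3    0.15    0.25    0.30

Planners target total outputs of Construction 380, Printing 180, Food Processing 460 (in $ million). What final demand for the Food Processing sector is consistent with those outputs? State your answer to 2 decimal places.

d_3 = 220.00

I − A =
  [   0.70    -0.40    -0.05]
  [  -0.25     0.85     0.00]
  [  -0.15    -0.25     0.70]
d = (I − A) x:
  d_1 = (+0.70)·380 + (-0.40)·180 + (-0.05)·460 = 171.00
  d_2 = (-0.25)·380 + (+0.85)·180 + (+0.00)·460 = 58.00
  d_3 = (-0.15)·380 + (-0.25)·180 + (+0.70)·460 = 220.00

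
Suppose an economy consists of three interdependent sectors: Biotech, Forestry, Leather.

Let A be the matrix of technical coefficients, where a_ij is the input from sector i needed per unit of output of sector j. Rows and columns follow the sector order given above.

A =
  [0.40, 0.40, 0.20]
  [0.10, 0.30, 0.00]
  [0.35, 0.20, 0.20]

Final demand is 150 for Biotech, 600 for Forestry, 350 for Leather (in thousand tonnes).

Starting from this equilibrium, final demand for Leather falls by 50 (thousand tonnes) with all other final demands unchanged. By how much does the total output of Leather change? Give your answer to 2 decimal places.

Δx_3 = -75.70

I − A =
  [   0.60    -0.40    -0.20]
  [  -0.10     0.70     0.00]
  [  -0.35    -0.20     0.80]
Cofactors of I−A, C_ij = (−1)^(i+j)·(minor ij) (rows/columns in the sector order above):
  C_11 = (0.70)(0.80) − (0.00)(-0.20) = 0.5600
  C_12 = −[(-0.10)(0.80) − (0.00)(-0.35)] = 0.0800
  C_13 = (-0.10)(-0.20) − (0.70)(-0.35) = 0.2650
  C_21 = −[(-0.40)(0.80) − (-0.20)(-0.20)] = 0.3600
  C_22 = (0.60)(0.80) − (-0.20)(-0.35) = 0.4100
  C_23 = −[(0.60)(-0.20) − (-0.40)(-0.35)] = 0.2600
  C_31 = (-0.40)(0.00) − (-0.20)(0.70) = 0.1400
  C_32 = −[(0.60)(0.00) − (-0.20)(-0.10)] = 0.0200
  C_33 = (0.60)(0.70) − (-0.40)(-0.10) = 0.3800
det(I−A) = Σ_j (I−A)_1j·C_1j = (0.60)(0.5600) + (-0.40)(0.0800) + (-0.20)(0.2650) = 0.2510
adj(I−A) = Cᵀ =
  [ 0.5600   0.3600   0.1400]
  [ 0.0800   0.4100   0.0200]
  [ 0.2650   0.2600   0.3800]
(I − A)⁻¹ = adj(I−A) / det(I−A) ≈
  [   2.2311     1.4343     0.5578]
  [   0.3187     1.6335     0.0797]
  [   1.0558     1.0359     1.5139]
Δx = (I − A)⁻¹ Δd with Δd having -50 in the Leather component and 0 elsewhere.
So Δx_3 = L_33 · (-50), where L_33 = adj(I−A)_33 / det(I−A) = 0.3800 / 0.2510.
Δx_3 = 0.3800 × (-50) / 0.2510 = -19.00 / 0.2510 ≈ -75.70.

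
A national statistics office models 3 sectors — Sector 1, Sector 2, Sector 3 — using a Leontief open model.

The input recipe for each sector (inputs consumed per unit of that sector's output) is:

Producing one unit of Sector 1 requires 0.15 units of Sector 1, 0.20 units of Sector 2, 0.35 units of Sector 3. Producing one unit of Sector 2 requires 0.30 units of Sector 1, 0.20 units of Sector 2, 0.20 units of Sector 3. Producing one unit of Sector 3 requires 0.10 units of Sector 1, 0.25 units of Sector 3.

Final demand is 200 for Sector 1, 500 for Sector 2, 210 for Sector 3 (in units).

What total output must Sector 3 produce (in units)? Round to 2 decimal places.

I − A =
  [   0.85    -0.30    -0.10]
  [  -0.20     0.80     0.00]
  [  -0.35    -0.20     0.75]
Cofactors of I−A, C_ij = (−1)^(i+j)·(minor ij) (rows/columns in the sector order above):
  C_11 = (0.80)(0.75) − (0.00)(-0.20) = 0.6000
  C_12 = −[(-0.20)(0.75) − (0.00)(-0.35)] = 0.1500
  C_13 = (-0.20)(-0.20) − (0.80)(-0.35) = 0.3200
  C_21 = −[(-0.30)(0.75) − (-0.10)(-0.20)] = 0.2450
  C_22 = (0.85)(0.75) − (-0.10)(-0.35) = 0.6025
  C_23 = −[(0.85)(-0.20) − (-0.30)(-0.35)] = 0.2750
  C_31 = (-0.30)(0.00) − (-0.10)(0.80) = 0.0800
  C_32 = −[(0.85)(0.00) − (-0.10)(-0.20)] = 0.0200
  C_33 = (0.85)(0.80) − (-0.30)(-0.20) = 0.6200
det(I−A) = Σ_j (I−A)_1j·C_1j = (0.85)(0.6000) + (-0.30)(0.1500) + (-0.10)(0.3200) = 0.4330
adj(I−A) = Cᵀ =
  [ 0.6000   0.2450   0.0800]
  [ 0.1500   0.6025   0.0200]
  [ 0.3200   0.2750   0.6200]
(I − A)⁻¹ = adj(I−A) / det(I−A) ≈
  [   1.3857     0.5658     0.1848]
  [   0.3464     1.3915     0.0462]
  [   0.7390     0.6351     1.4319]
x = (I − A)⁻¹ d = adj(I−A)·d / det(I−A), with det(I−A) = 0.4330:
  x_1 = (0.6000·200 + 0.2450·500 + 0.0800·210) / 0.4330 = 259.30 / 0.4330 ≈ 598.85
  x_2 = (0.1500·200 + 0.6025·500 + 0.0200·210) / 0.4330 = 335.45 / 0.4330 ≈ 774.71
  x_3 = (0.3200·200 + 0.2750·500 + 0.6200·210) / 0.4330 = 331.70 / 0.4330 ≈ 766.05

x_3 = 766.05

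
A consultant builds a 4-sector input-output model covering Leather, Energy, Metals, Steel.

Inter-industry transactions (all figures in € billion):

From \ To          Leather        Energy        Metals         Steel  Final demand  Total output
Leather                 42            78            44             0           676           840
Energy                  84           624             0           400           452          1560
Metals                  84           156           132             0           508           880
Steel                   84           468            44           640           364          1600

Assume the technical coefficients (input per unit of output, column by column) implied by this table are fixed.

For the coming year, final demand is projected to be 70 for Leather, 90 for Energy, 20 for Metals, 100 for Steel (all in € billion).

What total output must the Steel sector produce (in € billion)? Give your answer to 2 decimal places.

x_4 = 342.28

Technical coefficients a_ij = z_ij / X_j:
  a_11 = 42/840 = 0.05, a_21 = 84/840 = 0.10, a_31 = 84/840 = 0.10, a_41 = 84/840 = 0.10
  a_12 = 78/1560 = 0.05, a_22 = 624/1560 = 0.40, a_32 = 156/1560 = 0.10, a_42 = 468/1560 = 0.30
  a_13 = 44/880 = 0.05, a_23 = 0/880 = 0.00, a_33 = 132/880 = 0.15, a_43 = 44/880 = 0.05
  a_14 = 0/1600 = 0.00, a_24 = 400/1600 = 0.25, a_34 = 0/1600 = 0.00, a_44 = 640/1600 = 0.40
I − A =
  [   0.95    -0.05    -0.05     0.00]
  [  -0.10     0.60     0.00    -0.25]
  [  -0.10    -0.10     0.85     0.00]
  [  -0.10    -0.30    -0.05     0.60]
Compute the cofactors C_ij = (−1)^(i+j)·(3×3 minor ij) of I−A; the adjugate is their transpose:
adj(I−A) = Cᵀ =
  [ 0.241000   0.028500   0.014875   0.011875]
  [ 0.073500   0.481500   0.016125   0.200625]
  [ 0.037000   0.060000   0.266500   0.025000]
  [ 0.080000   0.250500   0.032750   0.476750]
det(I−A) = Σ_j (I−A)_1j·C_1j = (0.95)(0.241000) + (-0.05)(0.073500) + (-0.05)(0.037000) + (0.00)(0.080000) = 0.223425
(I − A)⁻¹ = adj(I−A) / det(I−A) ≈
  [   1.0787     0.1276     0.0666     0.0531]
  [   0.3290     2.1551     0.0722     0.8980]
  [   0.1656     0.2685     1.1928     0.1119]
  [   0.3581     1.1212     0.1466     2.1338]
x = (I − A)⁻¹ d = adj(I−A)·d / det(I−A), with det(I−A) = 0.223425:
  x_1 = (0.241000·70 + 0.028500·90 + 0.014875·20 + 0.011875·100) / 0.223425 = 20.92 / 0.223425 ≈ 93.63
  x_2 = (0.073500·70 + 0.481500·90 + 0.016125·20 + 0.200625·100) / 0.223425 = 68.865 / 0.223425 ≈ 308.22
  x_3 = (0.037000·70 + 0.060000·90 + 0.266500·20 + 0.025000·100) / 0.223425 = 15.82 / 0.223425 ≈ 70.81
  x_4 = (0.080000·70 + 0.250500·90 + 0.032750·20 + 0.476750·100) / 0.223425 = 76.475 / 0.223425 ≈ 342.28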